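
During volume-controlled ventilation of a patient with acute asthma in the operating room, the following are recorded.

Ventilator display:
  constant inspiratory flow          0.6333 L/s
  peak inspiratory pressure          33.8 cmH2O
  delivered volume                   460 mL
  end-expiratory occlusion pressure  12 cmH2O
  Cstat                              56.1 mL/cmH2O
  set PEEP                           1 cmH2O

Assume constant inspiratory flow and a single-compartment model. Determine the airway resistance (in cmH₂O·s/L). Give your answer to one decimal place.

Total PEEP = 12 cmH2O (set 1 + intrinsic 11); this is the baseline alveolar pressure.
Equation of motion (constant flow): PIP = Vt/C + R·V̇ + PEEP.
R·V̇ = PIP − Vt/C − PEEP = 33.8 − 460/56.1 − 12 = 33.8 − 8.2 − 12 = 13.6 cmH2O.
R = 13.6 / 0.6333 = 21.475 cmH2O·s/L.

21.5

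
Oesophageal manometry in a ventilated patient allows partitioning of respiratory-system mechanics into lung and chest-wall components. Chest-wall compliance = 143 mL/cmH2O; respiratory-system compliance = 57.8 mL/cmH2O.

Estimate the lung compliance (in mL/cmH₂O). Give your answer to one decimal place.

97.0

1/CL = 1/Crs − 1/Ccw.
1/CL = 1/57.8 − 1/143 = 0.01031.
CL = 96.993 mL/cmH2O.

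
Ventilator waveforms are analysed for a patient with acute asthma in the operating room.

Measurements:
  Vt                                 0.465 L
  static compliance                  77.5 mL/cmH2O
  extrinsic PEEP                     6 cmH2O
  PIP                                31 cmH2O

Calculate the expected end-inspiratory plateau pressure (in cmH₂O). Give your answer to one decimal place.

Pplat = PEEP + Vt / Cstat = 6 + 465 / 77.5 = 6 + 6.0 = 12.0 cmH2O.

12.0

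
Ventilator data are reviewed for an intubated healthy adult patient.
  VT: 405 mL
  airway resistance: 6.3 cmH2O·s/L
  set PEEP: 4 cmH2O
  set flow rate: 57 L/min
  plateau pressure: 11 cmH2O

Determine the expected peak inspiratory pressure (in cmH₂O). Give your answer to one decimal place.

Flow: 57 L/min ÷ 60 = 0.95 L/s.
PIP = Pplat + Raw × flow = 11 + 6.3 × 0.95 = 11 + 5.985 = 16.985 cmH2O.

17.0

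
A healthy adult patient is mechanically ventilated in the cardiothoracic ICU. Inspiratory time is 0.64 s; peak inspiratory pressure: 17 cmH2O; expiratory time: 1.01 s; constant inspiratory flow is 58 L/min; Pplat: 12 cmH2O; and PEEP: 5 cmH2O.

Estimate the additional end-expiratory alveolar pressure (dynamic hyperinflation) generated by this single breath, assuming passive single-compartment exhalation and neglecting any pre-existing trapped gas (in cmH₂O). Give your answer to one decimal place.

Flow: 58 L/min ÷ 60 = 0.9667 L/s.
Vt = flow × Ti = 0.9667 L/s × 0.64 s × 1000 mL/L = 618.69 mL.
R = (PIP − Pplat)/V̇ = (17 − 12) / 0.9667 = 5.0/0.9667 = 5.172 cmH2O·s/L.
C = Vt/(Pplat − PEEP) = 618.69 / (12 − 5) = 618.69/7.0 = 88.384 mL/cmH2O.
τ = R × C = 5.172 × 0.08838 L/cmH2O = 0.4571 s.
Fraction remaining = e^(−Te/τ) = e^(−1.01/0.4571) = 0.1097; trapped volume = 618.69 × 0.1097 = 67.87 mL.
Additional alveolar pressure from trapping ≈ V_trapped / C = 67.87 / 88.384 = 0.7679 cmH2O.

0.8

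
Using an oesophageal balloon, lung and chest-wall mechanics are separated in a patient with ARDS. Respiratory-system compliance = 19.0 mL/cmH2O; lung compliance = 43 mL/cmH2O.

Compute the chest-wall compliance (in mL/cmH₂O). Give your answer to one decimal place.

34.0

1/Ccw = 1/Crs − 1/CL.
1/Ccw = 1/19.0 − 1/43 = 0.02938.
Ccw = 34.037 mL/cmH2O.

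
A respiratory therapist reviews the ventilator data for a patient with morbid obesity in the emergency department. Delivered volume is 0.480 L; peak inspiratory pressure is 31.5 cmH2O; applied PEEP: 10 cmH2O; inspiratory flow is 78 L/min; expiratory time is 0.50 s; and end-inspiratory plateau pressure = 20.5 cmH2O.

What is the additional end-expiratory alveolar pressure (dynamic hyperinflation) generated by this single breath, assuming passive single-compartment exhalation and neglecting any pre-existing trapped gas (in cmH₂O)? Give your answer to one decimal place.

Flow: 78 L/min ÷ 60 = 1.3 L/s.
R = (PIP − Pplat)/V̇ = (31.5 − 20.5) / 1.3 = 11.0/1.3 = 8.462 cmH2O·s/L.
C = Vt/(Pplat − PEEP) = 480.0 / (20.5 − 10) = 480.0/10.5 = 45.714 mL/cmH2O.
τ = R × C = 8.462 × 0.04571 L/cmH2O = 0.3868 s.
Fraction remaining = e^(−Te/τ) = e^(−0.50/0.3868) = 0.2745; trapped volume = 480.0 × 0.2745 = 131.76 mL.
Additional alveolar pressure from trapping ≈ V_trapped / C = 131.76 / 45.714 = 2.882 cmH2O.

2.9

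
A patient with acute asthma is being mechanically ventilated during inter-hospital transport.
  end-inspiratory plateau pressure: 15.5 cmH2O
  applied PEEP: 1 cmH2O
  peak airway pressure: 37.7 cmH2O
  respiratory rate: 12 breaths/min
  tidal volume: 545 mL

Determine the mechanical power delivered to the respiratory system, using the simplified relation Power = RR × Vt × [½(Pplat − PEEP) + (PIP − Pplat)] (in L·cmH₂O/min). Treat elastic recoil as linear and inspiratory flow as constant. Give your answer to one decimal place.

192.6

Per-breath work = Vt × [½(Pplat−PEEP) + (PIP−Pplat)] = 0.545 × [0.5×14.5 + 22.2] = 0.545 × 29.45 = 16.05 L·cmH2O.
Power = 12 × 16.05 = 192.6 L·cmH2O/min.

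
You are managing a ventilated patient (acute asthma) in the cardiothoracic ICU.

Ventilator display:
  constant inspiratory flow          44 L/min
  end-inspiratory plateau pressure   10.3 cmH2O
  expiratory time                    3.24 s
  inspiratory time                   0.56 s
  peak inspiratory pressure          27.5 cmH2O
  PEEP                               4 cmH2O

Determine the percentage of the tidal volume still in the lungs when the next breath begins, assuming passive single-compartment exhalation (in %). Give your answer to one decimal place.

Flow: 44 L/min ÷ 60 = 0.7333 L/s.
Vt = flow × Ti = 0.7333 L/s × 0.56 s × 1000 mL/L = 410.65 mL.
R = (PIP − Pplat)/V̇ = (27.5 − 10.3) / 0.7333 = 17.2/0.7333 = 23.456 cmH2O·s/L.
C = Vt/(Pplat − PEEP) = 410.65 / (10.3 − 4) = 410.65/6.3 = 65.183 mL/cmH2O.
τ = R × C = 23.456 × 0.06518 L/cmH2O = 1.529 s.
Fraction remaining at end-expiration = e^(−Te/τ) = e^(−3.24/1.529) = 0.1201 → 12.01%.

12.0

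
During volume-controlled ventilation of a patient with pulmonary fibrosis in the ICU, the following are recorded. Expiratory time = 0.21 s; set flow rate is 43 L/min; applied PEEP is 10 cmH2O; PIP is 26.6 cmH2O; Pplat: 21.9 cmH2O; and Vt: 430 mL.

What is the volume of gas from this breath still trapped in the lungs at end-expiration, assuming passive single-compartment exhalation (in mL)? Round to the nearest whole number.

Flow: 43 L/min ÷ 60 = 0.7167 L/s.
R = (PIP − Pplat)/V̇ = (26.6 − 21.9) / 0.7167 = 4.7/0.7167 = 6.558 cmH2O·s/L.
C = Vt/(Pplat − PEEP) = 430.0 / (21.9 − 10) = 430.0/11.9 = 36.134 mL/cmH2O.
τ = R × C = 6.558 × 0.03613 L/cmH2O = 0.2369 s.
Fraction remaining = e^(−Te/τ) = e^(−0.21/0.2369) = 0.4121.
Trapped volume = 430.0 × 0.4121 = 177.2 mL.

177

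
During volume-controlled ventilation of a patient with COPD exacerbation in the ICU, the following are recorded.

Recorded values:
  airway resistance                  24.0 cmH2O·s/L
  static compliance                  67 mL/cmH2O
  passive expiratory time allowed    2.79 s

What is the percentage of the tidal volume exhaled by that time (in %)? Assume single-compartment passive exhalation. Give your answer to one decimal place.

τ = R × C = 24.0 × 67 mL/cmH2O = 24.0 × 0.067 L/cmH2O = 1.608 s.
Passive exhalation: V(t)/V₀ = e^(−t/τ) = e^(−2.79/1.608) = 0.1764.
Fraction exhaled = 1 − 0.1764 = 0.8236 → 82.36%.

82.4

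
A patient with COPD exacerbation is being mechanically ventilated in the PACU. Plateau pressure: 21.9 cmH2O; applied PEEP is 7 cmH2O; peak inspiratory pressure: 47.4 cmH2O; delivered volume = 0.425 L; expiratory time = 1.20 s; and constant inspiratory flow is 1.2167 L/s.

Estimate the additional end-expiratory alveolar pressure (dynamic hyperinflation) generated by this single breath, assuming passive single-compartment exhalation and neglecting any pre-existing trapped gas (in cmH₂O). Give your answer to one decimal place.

R = (PIP − Pplat)/V̇ = (47.4 − 21.9) / 1.2167 = 25.5/1.2167 = 20.958 cmH2O·s/L.
C = Vt/(Pplat − PEEP) = 425.0 / (21.9 − 7) = 425.0/14.9 = 28.523 mL/cmH2O.
τ = R × C = 20.958 × 0.02852 L/cmH2O = 0.5977 s.
Fraction remaining = e^(−Te/τ) = e^(−1.20/0.5977) = 0.1343; trapped volume = 425.0 × 0.1343 = 57.078 mL.
Additional alveolar pressure from trapping ≈ V_trapped / C = 57.078 / 28.523 = 2.001 cmH2O.

2.0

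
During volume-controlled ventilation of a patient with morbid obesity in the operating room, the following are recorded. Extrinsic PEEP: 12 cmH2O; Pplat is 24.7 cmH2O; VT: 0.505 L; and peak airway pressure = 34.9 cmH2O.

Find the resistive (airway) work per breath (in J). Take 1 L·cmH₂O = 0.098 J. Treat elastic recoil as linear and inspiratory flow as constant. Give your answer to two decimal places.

0.50

With constant inspiratory flow the resistive pressure is constant at PIP − Pplat = 34.9 − 24.7 = 10.2 cmH2O, so resistive work = 10.2 × 0.505 = 5.151 L·cmH2O.
× 0.098 J/(L·cmH2O) → 0.5048 J.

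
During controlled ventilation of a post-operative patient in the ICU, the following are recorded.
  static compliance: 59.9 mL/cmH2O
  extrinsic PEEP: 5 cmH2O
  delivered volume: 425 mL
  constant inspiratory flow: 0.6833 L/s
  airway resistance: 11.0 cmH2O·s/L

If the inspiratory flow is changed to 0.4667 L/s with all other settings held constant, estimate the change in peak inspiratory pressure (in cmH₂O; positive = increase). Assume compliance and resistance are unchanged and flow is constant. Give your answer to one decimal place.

PIP = Vt/C + R·V̇ + PEEP (constant-flow equation of motion).
Only the resistive term changes: ΔPIP = R × ΔV̇ = 11.0 × (0.4667 − 0.6833) = 11.0 × -0.2166 = -2.383 cmH2O.

-2.4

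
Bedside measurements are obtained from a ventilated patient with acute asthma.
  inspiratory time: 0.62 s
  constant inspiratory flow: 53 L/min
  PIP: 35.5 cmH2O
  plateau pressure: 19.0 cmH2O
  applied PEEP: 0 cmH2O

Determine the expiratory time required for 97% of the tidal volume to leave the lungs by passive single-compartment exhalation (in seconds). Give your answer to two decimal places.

Flow: 53 L/min ÷ 60 = 0.8833 L/s.
Vt = flow × Ti = 0.8833 L/s × 0.62 s × 1000 mL/L = 547.65 mL.
R = (PIP − Pplat)/V̇ = (35.5 − 19.0) / 0.8833 = 16.5/0.8833 = 18.68 cmH2O·s/L.
C = Vt/(Pplat − PEEP) = 547.65 / (19.0 − 0) = 547.65/19.0 = 28.824 mL/cmH2O.
τ = R × C = 18.68 × 0.02882 L/cmH2O = 0.5384 s.
t = −τ·ln(1 − 0.97) = −0.5384·ln(0.03) = 1.888 s.

1.89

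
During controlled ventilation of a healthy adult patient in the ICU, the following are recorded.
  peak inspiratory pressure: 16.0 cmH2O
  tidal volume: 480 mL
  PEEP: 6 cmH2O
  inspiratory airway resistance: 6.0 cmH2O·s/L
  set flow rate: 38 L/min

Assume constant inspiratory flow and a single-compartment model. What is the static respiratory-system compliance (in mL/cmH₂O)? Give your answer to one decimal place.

Flow: 38 L/min ÷ 60 = 0.6333 L/s.
Equation of motion (constant flow): PIP = Vt/C + R·V̇ + PEEP.
Vt/C = PIP − R·V̇ − PEEP = 16.0 − 6.0×0.6333 − 6 = 16.0 − 3.8 − 6 = 6.2 cmH2O.
C = Vt / 6.2 = 480 / 6.2 = 77.419 mL/cmH2O.

77.4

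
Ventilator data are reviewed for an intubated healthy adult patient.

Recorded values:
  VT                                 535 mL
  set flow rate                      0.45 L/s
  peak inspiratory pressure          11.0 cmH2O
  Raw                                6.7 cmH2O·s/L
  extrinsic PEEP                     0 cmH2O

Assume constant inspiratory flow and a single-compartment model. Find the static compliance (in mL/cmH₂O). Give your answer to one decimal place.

67.0

Equation of motion (constant flow): PIP = Vt/C + R·V̇ + PEEP.
Vt/C = PIP − R·V̇ − PEEP = 11.0 − 6.7×0.45 − 0 = 11.0 − 3.015 − 0 = 7.985 cmH2O.
C = Vt / 7.985 = 535 / 7.985 = 67.001 mL/cmH2O.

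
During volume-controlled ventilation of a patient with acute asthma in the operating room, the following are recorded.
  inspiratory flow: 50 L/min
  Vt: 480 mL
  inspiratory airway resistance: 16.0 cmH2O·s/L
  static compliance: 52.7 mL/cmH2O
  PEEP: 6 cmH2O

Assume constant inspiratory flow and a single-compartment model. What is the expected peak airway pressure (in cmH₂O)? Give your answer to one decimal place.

28.4

Flow: 50 L/min ÷ 60 = 0.8333 L/s.
Equation of motion (constant flow): PIP = Vt/C + R·V̇ + PEEP.
PIP = 480/52.7 + 16.0×0.8333 + 6 = 9.108 + 13.333 + 6 = 28.441 cmH2O.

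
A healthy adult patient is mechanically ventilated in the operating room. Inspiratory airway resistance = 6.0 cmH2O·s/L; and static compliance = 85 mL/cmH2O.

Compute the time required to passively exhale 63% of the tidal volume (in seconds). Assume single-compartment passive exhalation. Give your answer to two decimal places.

τ = R × C = 6.0 × 85 mL/cmH2O = 6.0 × 0.085 L/cmH2O = 0.51 s.
Exhaled fraction f = 1 − e^(−t/τ) → t = −τ·ln(1 − f) = −0.51·ln(0.37) = 0.5071 s.

0.51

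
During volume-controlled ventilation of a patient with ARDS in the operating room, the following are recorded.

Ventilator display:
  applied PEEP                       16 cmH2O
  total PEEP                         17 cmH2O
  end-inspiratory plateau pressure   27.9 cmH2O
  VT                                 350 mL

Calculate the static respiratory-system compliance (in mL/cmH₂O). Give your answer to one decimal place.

End-expiratory occlusion gives total PEEP = 17 cmH2O (intrinsic PEEP = 17 − 16 = 1). Use total PEEP for the elastic gradient.
Cstat = Vt / (Pplat − PEEPtotal) = 350 / (27.9 − 17) = 350 / 10.9 = 32.11 mL/cmH2O.

32.1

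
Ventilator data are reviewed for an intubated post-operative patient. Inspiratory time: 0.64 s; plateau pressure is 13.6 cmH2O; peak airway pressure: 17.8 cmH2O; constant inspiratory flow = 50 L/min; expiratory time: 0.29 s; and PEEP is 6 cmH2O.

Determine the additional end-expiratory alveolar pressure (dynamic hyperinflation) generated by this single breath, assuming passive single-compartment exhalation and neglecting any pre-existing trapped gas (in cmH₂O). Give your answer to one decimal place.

3.3

Flow: 50 L/min ÷ 60 = 0.8333 L/s.
Vt = flow × Ti = 0.8333 L/s × 0.64 s × 1000 mL/L = 533.31 mL.
R = (PIP − Pplat)/V̇ = (17.8 − 13.6) / 0.8333 = 4.2/0.8333 = 5.04 cmH2O·s/L.
C = Vt/(Pplat − PEEP) = 533.31 / (13.6 − 6) = 533.31/7.6 = 70.172 mL/cmH2O.
τ = R × C = 5.04 × 0.07017 L/cmH2O = 0.3537 s.
Fraction remaining = e^(−Te/τ) = e^(−0.29/0.3537) = 0.4405; trapped volume = 533.31 × 0.4405 = 234.92 mL.
Additional alveolar pressure from trapping ≈ V_trapped / C = 234.92 / 70.172 = 3.348 cmH2O.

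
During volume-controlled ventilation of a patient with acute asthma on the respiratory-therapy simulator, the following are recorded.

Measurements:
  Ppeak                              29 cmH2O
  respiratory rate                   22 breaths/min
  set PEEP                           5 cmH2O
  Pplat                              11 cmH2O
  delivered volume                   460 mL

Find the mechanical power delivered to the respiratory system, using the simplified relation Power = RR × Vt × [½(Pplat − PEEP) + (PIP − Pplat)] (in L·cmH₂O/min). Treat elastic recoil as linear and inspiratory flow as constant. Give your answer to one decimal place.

Per-breath work = Vt × [½(Pplat−PEEP) + (PIP−Pplat)] = 0.460 × [0.5×6.0 + 18.0] = 0.460 × 21.0 = 9.66 L·cmH2O.
Power = 22 × 9.66 = 212.52 L·cmH2O/min.

212.5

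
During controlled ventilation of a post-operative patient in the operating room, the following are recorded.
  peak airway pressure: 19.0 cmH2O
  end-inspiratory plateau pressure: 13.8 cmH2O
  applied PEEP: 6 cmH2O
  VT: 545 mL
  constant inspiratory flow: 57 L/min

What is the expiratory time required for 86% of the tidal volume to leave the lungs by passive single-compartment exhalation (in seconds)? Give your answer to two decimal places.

0.75

Flow: 57 L/min ÷ 60 = 0.95 L/s.
R = (PIP − Pplat)/V̇ = (19.0 − 13.8) / 0.95 = 5.2/0.95 = 5.474 cmH2O·s/L.
C = Vt/(Pplat − PEEP) = 545.0 / (13.8 − 6) = 545.0/7.8 = 69.872 mL/cmH2O.
τ = R × C = 5.474 × 0.06987 L/cmH2O = 0.3825 s.
t = −τ·ln(1 − 0.86) = −0.3825·ln(0.14) = 0.752 s.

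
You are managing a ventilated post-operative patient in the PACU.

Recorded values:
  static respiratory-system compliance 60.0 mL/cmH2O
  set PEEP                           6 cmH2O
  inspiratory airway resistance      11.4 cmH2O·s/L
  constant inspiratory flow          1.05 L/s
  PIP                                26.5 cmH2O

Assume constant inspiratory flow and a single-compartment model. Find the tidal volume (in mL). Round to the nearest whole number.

512

Equation of motion (constant flow): PIP = Vt/C + R·V̇ + PEEP.
Vt/C = PIP − R·V̇ − PEEP = 26.5 − 11.97 − 6 = 8.53 cmH2O.
Vt = C × 8.53 = 60.0 × 8.53 = 511.8 mL.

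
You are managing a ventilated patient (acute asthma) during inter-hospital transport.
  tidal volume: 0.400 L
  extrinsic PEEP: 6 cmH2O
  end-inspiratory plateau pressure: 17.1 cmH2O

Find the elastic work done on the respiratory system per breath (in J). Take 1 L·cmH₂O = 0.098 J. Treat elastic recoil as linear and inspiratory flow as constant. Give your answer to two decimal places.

Elastic work ≈ ½ × (Pplat − PEEP) × Vt = 0.5 × (17.1 − 6) × 0.400 L = 0.5 × 11.1 × 0.400 = 2.22 L·cmH2O.
× 0.098 J/(L·cmH2O) → 0.2176 J.

0.22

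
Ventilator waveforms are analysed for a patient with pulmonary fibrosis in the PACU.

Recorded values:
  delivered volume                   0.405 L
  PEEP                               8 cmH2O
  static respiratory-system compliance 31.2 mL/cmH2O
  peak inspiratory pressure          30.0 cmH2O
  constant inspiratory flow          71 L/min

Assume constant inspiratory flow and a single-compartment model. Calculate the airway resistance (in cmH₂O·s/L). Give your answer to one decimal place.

Flow: 71 L/min ÷ 60 = 1.1833 L/s.
Equation of motion (constant flow): PIP = Vt/C + R·V̇ + PEEP.
R·V̇ = PIP − Vt/C − PEEP = 30.0 − 405/31.2 − 8 = 30.0 − 12.981 − 8 = 9.019 cmH2O.
R = 9.019 / 1.1833 = 7.622 cmH2O·s/L.

7.6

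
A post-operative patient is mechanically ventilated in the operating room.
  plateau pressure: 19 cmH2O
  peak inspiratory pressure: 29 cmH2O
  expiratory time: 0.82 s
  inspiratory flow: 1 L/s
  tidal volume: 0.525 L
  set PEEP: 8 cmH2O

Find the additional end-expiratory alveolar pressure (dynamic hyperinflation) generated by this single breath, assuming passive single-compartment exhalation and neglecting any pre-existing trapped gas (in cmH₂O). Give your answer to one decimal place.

R = (PIP − Pplat)/V̇ = (29 − 19) / 1 = 10.0/1 = 10.0 cmH2O·s/L.
C = Vt/(Pplat − PEEP) = 525.0 / (19 − 8) = 525.0/11.0 = 47.727 mL/cmH2O.
τ = R × C = 10.0 × 0.04773 L/cmH2O = 0.4773 s.
Fraction remaining = e^(−Te/τ) = e^(−0.82/0.4773) = 0.1794; trapped volume = 525.0 × 0.1794 = 94.185 mL.
Additional alveolar pressure from trapping ≈ V_trapped / C = 94.185 / 47.727 = 1.973 cmH2O.

2.0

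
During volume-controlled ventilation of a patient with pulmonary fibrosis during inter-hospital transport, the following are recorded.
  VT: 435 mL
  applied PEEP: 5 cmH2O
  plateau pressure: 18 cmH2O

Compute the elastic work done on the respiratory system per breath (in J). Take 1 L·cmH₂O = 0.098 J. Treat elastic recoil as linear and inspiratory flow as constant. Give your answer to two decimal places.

0.28

Elastic work ≈ ½ × (Pplat − PEEP) × Vt = 0.5 × (18 − 5) × 0.435 L = 0.5 × 13.0 × 0.435 = 2.828 L·cmH2O.
× 0.098 J/(L·cmH2O) → 0.2771 J.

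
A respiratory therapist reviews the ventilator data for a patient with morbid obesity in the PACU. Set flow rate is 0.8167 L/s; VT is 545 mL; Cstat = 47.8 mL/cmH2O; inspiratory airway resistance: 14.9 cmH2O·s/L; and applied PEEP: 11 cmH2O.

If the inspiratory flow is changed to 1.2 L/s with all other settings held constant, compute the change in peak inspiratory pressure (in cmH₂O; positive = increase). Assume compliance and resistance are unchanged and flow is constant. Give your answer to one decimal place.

5.7

PIP = Vt/C + R·V̇ + PEEP (constant-flow equation of motion).
Only the resistive term changes: ΔPIP = R × ΔV̇ = 14.9 × (1.2 − 0.8167) = 14.9 × 0.3833 = 5.711 cmH2O.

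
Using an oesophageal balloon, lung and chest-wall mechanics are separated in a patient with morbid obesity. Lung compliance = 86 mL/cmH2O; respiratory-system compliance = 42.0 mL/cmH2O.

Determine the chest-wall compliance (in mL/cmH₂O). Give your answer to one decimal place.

1/Ccw = 1/Crs − 1/CL.
1/Ccw = 1/42.0 − 1/86 = 0.01218.
Ccw = 82.102 mL/cmH2O.

82.1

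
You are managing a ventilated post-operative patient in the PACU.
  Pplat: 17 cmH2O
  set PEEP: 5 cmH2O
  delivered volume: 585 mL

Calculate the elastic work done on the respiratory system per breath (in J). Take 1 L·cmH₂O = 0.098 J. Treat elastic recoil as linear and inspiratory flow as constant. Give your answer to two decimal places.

0.34

Elastic work ≈ ½ × (Pplat − PEEP) × Vt = 0.5 × (17 − 5) × 0.585 L = 0.5 × 12.0 × 0.585 = 3.51 L·cmH2O.
× 0.098 J/(L·cmH2O) → 0.344 J.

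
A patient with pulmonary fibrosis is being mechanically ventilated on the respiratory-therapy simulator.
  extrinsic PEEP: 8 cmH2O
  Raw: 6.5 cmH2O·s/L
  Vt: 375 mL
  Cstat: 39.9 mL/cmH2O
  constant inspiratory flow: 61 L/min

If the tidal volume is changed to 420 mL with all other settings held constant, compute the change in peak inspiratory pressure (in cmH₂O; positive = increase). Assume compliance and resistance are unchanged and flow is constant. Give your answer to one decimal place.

PIP = Vt/C + R·V̇ + PEEP (constant-flow equation of motion).
Only the elastic term changes: ΔPIP = ΔVt / C = (420 − 375) / 39.9 = 1.128 cmH2O.

1.1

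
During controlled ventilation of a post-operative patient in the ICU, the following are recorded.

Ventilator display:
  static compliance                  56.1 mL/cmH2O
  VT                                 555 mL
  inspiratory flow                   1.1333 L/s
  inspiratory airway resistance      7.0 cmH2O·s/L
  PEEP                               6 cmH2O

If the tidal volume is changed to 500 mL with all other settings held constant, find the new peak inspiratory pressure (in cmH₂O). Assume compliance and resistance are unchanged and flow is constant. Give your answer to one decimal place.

PIP = Vt/C + R·V̇ + PEEP (constant-flow equation of motion).
Only the elastic term changes: ΔPIP = ΔVt / C = (500 − 555) / 56.1 = -0.9804 cmH2O.
Original PIP = 555/56.1 + 7.0×1.1333 + 6 = 23.826 cmH2O; new PIP = 23.826 + (-0.9804) = 22.846 cmH2O.

22.8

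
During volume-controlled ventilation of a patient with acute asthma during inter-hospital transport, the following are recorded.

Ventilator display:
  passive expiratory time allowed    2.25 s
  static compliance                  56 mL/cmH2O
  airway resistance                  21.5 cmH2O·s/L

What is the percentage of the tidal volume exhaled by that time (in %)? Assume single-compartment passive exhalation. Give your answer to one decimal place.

84.6

τ = R × C = 21.5 × 56 mL/cmH2O = 21.5 × 0.056 L/cmH2O = 1.204 s.
Passive exhalation: V(t)/V₀ = e^(−t/τ) = e^(−2.25/1.204) = 0.1543.
Fraction exhaled = 1 − 0.1543 = 0.8457 → 84.57%.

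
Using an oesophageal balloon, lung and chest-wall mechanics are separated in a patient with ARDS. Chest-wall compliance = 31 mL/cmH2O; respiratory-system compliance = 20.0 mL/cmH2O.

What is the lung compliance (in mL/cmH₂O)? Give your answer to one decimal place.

56.4

1/CL = 1/Crs − 1/Ccw.
1/CL = 1/20.0 − 1/31 = 0.01774.
CL = 56.37 mL/cmH2O.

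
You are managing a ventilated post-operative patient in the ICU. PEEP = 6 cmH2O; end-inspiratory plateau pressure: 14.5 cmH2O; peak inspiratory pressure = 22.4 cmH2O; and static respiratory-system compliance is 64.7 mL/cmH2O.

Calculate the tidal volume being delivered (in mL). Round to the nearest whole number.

Vt = Cstat × (Pplat − PEEP) = 64.7 × (14.5 − 6) = 64.7 × 8.5 = 549.95 mL.

550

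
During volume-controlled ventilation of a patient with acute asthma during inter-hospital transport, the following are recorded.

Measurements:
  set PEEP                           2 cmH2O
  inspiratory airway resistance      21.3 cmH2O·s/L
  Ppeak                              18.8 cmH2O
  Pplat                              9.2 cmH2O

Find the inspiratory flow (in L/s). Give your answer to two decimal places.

flow = (PIP − Pplat) / Raw = 9.6 / 21.3 = 0.4507 L/s.

0.45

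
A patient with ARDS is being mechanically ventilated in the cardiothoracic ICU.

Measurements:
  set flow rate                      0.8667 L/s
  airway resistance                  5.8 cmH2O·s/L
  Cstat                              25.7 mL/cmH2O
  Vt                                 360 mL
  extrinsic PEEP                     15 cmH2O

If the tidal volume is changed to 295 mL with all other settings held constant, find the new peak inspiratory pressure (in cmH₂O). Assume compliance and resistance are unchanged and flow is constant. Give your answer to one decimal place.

31.5

PIP = Vt/C + R·V̇ + PEEP (constant-flow equation of motion).
Only the elastic term changes: ΔPIP = ΔVt / C = (295 − 360) / 25.7 = -2.529 cmH2O.
Original PIP = 360/25.7 + 5.8×0.8667 + 15 = 34.035 cmH2O; new PIP = 34.035 + (-2.529) = 31.506 cmH2O.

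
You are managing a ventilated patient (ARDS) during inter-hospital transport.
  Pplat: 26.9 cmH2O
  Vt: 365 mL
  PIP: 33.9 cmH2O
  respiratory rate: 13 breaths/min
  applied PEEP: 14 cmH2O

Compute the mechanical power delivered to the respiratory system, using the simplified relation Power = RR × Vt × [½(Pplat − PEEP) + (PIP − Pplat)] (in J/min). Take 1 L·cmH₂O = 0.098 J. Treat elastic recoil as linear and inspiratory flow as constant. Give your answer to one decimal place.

Per-breath work = Vt × [½(Pplat−PEEP) + (PIP−Pplat)] = 0.365 × [0.5×12.9 + 7.0] = 0.365 × 13.45 = 4.909 L·cmH2O.
Power = 13 × 4.909 = 63.817 L·cmH2O/min.
× 0.098 J/(L·cmH2O) → 6.254 J/min.

6.3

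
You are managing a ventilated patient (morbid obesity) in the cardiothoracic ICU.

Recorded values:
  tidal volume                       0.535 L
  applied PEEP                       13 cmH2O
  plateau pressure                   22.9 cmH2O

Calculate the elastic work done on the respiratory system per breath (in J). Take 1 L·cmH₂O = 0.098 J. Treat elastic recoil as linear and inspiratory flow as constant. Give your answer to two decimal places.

Elastic work ≈ ½ × (Pplat − PEEP) × Vt = 0.5 × (22.9 − 13) × 0.535 L = 0.5 × 9.9 × 0.535 = 2.648 L·cmH2O.
× 0.098 J/(L·cmH2O) → 0.2595 J.

0.26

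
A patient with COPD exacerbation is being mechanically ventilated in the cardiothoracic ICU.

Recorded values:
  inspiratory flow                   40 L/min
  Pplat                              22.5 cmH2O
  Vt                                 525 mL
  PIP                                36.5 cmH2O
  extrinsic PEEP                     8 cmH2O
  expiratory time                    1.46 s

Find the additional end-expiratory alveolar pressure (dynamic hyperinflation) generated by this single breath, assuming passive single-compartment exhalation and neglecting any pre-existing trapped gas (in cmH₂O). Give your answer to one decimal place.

Flow: 40 L/min ÷ 60 = 0.6667 L/s.
R = (PIP − Pplat)/V̇ = (36.5 − 22.5) / 0.6667 = 14.0/0.6667 = 20.999 cmH2O·s/L.
C = Vt/(Pplat − PEEP) = 525.0 / (22.5 − 8) = 525.0/14.5 = 36.207 mL/cmH2O.
τ = R × C = 20.999 × 0.03621 L/cmH2O = 0.7604 s.
Fraction remaining = e^(−Te/τ) = e^(−1.46/0.7604) = 0.1466; trapped volume = 525.0 × 0.1466 = 76.965 mL.
Additional alveolar pressure from trapping ≈ V_trapped / C = 76.965 / 36.207 = 2.126 cmH2O.

2.1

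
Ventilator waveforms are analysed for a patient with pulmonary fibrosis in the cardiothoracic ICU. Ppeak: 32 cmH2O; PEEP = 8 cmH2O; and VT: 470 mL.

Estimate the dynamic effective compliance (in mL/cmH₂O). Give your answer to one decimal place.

Dynamic compliance = Vt / (PIP − PEEP) = 470 / (32 − 8) = 470 / 24.0 = 19.583 mL/cmH2O.

19.6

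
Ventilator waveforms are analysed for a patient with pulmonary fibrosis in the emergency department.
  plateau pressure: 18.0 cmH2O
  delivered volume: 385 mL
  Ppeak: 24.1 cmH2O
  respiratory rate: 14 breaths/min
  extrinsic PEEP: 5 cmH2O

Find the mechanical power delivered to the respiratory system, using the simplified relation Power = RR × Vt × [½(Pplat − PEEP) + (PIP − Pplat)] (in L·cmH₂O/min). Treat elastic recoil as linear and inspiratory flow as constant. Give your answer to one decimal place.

Per-breath work = Vt × [½(Pplat−PEEP) + (PIP−Pplat)] = 0.385 × [0.5×13.0 + 6.1] = 0.385 × 12.6 = 4.851 L·cmH2O.
Power = 14 × 4.851 = 67.914 L·cmH2O/min.

67.9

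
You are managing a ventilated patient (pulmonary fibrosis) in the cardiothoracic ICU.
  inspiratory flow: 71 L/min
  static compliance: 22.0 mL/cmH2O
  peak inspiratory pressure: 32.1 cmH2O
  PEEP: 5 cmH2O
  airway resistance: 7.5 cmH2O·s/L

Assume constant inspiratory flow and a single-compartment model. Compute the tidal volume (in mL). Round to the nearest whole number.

Flow: 71 L/min ÷ 60 = 1.1833 L/s.
Equation of motion (constant flow): PIP = Vt/C + R·V̇ + PEEP.
Vt/C = PIP − R·V̇ − PEEP = 32.1 − 8.875 − 5 = 18.225 cmH2O.
Vt = C × 18.225 = 22.0 × 18.225 = 400.95 mL.

401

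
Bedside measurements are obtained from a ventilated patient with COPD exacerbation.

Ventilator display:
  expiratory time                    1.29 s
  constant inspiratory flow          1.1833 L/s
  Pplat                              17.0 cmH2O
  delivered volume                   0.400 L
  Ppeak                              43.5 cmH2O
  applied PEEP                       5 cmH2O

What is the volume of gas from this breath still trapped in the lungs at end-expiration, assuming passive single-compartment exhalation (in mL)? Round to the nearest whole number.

R = (PIP − Pplat)/V̇ = (43.5 − 17.0) / 1.1833 = 26.5/1.1833 = 22.395 cmH2O·s/L.
C = Vt/(Pplat − PEEP) = 400.0 / (17.0 − 5) = 400.0/12.0 = 33.333 mL/cmH2O.
τ = R × C = 22.395 × 0.03333 L/cmH2O = 0.7464 s.
Fraction remaining = e^(−Te/τ) = e^(−1.29/0.7464) = 0.1776.
Trapped volume = 400.0 × 0.1776 = 71.04 mL.

71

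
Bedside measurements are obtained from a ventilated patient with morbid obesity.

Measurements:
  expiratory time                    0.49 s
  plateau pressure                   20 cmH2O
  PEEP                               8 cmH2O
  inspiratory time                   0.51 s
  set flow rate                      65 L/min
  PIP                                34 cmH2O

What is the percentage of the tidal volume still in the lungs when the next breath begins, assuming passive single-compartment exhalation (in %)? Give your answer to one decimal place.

43.9

Flow: 65 L/min ÷ 60 = 1.0833 L/s.
Vt = flow × Ti = 1.0833 L/s × 0.51 s × 1000 mL/L = 552.48 mL.
R = (PIP − Pplat)/V̇ = (34 − 20) / 1.0833 = 14.0/1.0833 = 12.923 cmH2O·s/L.
C = Vt/(Pplat − PEEP) = 552.48 / (20 − 8) = 552.48/12.0 = 46.04 mL/cmH2O.
τ = R × C = 12.923 × 0.04604 L/cmH2O = 0.595 s.
Fraction remaining at end-expiration = e^(−Te/τ) = e^(−0.49/0.595) = 0.4389 → 43.89%.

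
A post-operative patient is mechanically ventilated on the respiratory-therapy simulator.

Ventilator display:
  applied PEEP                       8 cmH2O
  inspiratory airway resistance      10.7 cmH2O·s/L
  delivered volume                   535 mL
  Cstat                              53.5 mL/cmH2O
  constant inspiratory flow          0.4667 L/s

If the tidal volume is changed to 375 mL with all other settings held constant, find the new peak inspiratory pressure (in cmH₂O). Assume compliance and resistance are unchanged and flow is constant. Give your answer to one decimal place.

PIP = Vt/C + R·V̇ + PEEP (constant-flow equation of motion).
Only the elastic term changes: ΔPIP = ΔVt / C = (375 − 535) / 53.5 = -2.991 cmH2O.
Original PIP = 535/53.5 + 10.7×0.4667 + 8 = 22.994 cmH2O; new PIP = 22.994 + (-2.991) = 20.003 cmH2O.

20.0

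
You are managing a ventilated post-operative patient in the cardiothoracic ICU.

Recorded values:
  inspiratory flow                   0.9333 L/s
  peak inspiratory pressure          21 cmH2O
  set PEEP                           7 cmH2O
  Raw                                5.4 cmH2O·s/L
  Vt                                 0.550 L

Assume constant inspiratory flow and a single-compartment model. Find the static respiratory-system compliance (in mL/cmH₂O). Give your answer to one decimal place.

Equation of motion (constant flow): PIP = Vt/C + R·V̇ + PEEP.
Vt/C = PIP − R·V̇ − PEEP = 21 − 5.4×0.9333 − 7 = 21 − 5.04 − 7 = 8.96 cmH2O.
C = Vt / 8.96 = 550 / 8.96 = 61.384 mL/cmH2O.

61.4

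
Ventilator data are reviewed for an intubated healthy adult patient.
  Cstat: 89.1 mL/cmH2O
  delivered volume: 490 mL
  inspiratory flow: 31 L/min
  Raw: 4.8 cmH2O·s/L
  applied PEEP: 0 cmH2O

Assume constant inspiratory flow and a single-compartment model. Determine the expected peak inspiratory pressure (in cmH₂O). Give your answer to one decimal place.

8.0

Flow: 31 L/min ÷ 60 = 0.5167 L/s.
Equation of motion (constant flow): PIP = Vt/C + R·V̇ + PEEP.
PIP = 490/89.1 + 4.8×0.5167 + 0 = 5.499 + 2.48 + 0 = 7.979 cmH2O.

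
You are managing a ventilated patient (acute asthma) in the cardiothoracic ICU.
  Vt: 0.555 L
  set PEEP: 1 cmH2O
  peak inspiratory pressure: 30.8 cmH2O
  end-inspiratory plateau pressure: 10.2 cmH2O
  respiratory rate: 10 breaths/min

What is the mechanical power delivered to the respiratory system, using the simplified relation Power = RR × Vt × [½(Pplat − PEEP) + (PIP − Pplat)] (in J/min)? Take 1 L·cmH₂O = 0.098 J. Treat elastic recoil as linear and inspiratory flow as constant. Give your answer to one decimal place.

13.7

Per-breath work = Vt × [½(Pplat−PEEP) + (PIP−Pplat)] = 0.555 × [0.5×9.2 + 20.6] = 0.555 × 25.2 = 13.986 L·cmH2O.
Power = 10 × 13.986 = 139.86 L·cmH2O/min.
× 0.098 J/(L·cmH2O) → 13.706 J/min.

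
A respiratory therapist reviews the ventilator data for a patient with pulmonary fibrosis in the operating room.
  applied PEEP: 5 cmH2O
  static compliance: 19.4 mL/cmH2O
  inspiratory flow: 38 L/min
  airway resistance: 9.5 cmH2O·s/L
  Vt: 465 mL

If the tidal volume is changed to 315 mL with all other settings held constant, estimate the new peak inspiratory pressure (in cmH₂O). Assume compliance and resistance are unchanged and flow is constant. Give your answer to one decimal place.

27.3

Flow: 38 L/min ÷ 60 = 0.6333 L/s.
PIP = Vt/C + R·V̇ + PEEP (constant-flow equation of motion).
Only the elastic term changes: ΔPIP = ΔVt / C = (315 − 465) / 19.4 = -7.732 cmH2O.
Original PIP = 465/19.4 + 9.5×0.6333 + 5 = 34.985 cmH2O; new PIP = 34.985 + (-7.732) = 27.253 cmH2O.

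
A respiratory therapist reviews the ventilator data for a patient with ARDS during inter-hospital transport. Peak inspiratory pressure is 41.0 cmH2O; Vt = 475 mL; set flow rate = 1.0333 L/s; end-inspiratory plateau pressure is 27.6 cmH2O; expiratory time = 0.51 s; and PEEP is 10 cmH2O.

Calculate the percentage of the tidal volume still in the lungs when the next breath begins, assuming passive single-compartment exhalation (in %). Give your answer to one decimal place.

R = (PIP − Pplat)/V̇ = (41.0 − 27.6) / 1.0333 = 13.4/1.0333 = 12.968 cmH2O·s/L.
C = Vt/(Pplat − PEEP) = 475.0 / (27.6 − 10) = 475.0/17.6 = 26.989 mL/cmH2O.
τ = R × C = 12.968 × 0.02699 L/cmH2O = 0.35 s.
Fraction remaining at end-expiration = e^(−Te/τ) = e^(−0.51/0.35) = 0.2329 → 23.29%.

23.3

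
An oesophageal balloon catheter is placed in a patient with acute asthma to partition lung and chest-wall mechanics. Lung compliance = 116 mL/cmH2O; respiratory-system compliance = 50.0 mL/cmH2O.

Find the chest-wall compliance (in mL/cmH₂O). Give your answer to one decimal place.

87.9

1/Ccw = 1/Crs − 1/CL.
1/Ccw = 1/50.0 − 1/116 = 0.01138.
Ccw = 87.873 mL/cmH2O.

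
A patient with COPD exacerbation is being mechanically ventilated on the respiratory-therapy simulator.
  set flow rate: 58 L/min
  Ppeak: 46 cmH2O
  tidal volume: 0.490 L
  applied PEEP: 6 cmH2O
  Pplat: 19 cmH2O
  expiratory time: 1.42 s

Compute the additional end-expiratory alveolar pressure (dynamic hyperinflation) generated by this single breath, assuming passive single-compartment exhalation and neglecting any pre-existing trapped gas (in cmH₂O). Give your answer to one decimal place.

3.4

Flow: 58 L/min ÷ 60 = 0.9667 L/s.
R = (PIP − Pplat)/V̇ = (46 − 19) / 0.9667 = 27.0/0.9667 = 27.93 cmH2O·s/L.
C = Vt/(Pplat − PEEP) = 490.0 / (19 − 6) = 490.0/13.0 = 37.692 mL/cmH2O.
τ = R × C = 27.93 × 0.03769 L/cmH2O = 1.053 s.
Fraction remaining = e^(−Te/τ) = e^(−1.42/1.053) = 0.2596; trapped volume = 490.0 × 0.2596 = 127.2 mL.
Additional alveolar pressure from trapping ≈ V_trapped / C = 127.2 / 37.692 = 3.375 cmH2O.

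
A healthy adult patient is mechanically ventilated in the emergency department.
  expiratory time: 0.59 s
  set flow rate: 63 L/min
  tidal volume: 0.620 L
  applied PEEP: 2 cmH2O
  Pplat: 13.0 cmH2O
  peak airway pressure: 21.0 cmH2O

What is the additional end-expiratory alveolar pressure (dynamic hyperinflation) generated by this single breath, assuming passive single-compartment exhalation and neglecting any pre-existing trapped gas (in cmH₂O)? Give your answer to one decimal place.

2.8

Flow: 63 L/min ÷ 60 = 1.05 L/s.
R = (PIP − Pplat)/V̇ = (21.0 − 13.0) / 1.05 = 8.0/1.05 = 7.619 cmH2O·s/L.
C = Vt/(Pplat − PEEP) = 620.0 / (13.0 − 2) = 620.0/11.0 = 56.364 mL/cmH2O.
τ = R × C = 7.619 × 0.05636 L/cmH2O = 0.4294 s.
Fraction remaining = e^(−Te/τ) = e^(−0.59/0.4294) = 0.2531; trapped volume = 620.0 × 0.2531 = 156.92 mL.
Additional alveolar pressure from trapping ≈ V_trapped / C = 156.92 / 56.364 = 2.784 cmH2O.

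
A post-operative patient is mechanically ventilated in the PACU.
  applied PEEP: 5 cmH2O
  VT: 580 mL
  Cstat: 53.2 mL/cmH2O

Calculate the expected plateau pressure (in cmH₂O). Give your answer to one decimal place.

15.9

Pplat = PEEP + Vt / Cstat = 5 + 580 / 53.2 = 5 + 10.902 = 15.902 cmH2O.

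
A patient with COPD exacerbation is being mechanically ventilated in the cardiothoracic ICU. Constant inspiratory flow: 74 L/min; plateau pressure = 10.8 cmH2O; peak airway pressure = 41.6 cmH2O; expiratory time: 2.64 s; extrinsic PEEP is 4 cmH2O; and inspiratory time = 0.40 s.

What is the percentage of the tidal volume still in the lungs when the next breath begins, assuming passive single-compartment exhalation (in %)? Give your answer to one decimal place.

Flow: 74 L/min ÷ 60 = 1.2333 L/s.
Vt = flow × Ti = 1.2333 L/s × 0.40 s × 1000 mL/L = 493.32 mL.
R = (PIP − Pplat)/V̇ = (41.6 − 10.8) / 1.2333 = 30.8/1.2333 = 24.974 cmH2O·s/L.
C = Vt/(Pplat − PEEP) = 493.32 / (10.8 − 4) = 493.32/6.8 = 72.547 mL/cmH2O.
τ = R × C = 24.974 × 0.07255 L/cmH2O = 1.812 s.
Fraction remaining at end-expiration = e^(−Te/τ) = e^(−2.64/1.812) = 0.2329 → 23.29%.

23.3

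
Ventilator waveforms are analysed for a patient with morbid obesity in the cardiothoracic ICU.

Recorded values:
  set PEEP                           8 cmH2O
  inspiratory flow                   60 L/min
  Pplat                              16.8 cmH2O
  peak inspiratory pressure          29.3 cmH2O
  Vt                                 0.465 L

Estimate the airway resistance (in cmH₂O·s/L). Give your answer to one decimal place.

12.5

Flow: 60 L/min ÷ 60 = 1 L/s.
Raw = (PIP − Pplat) / flow = (29.3 − 16.8) / 1 = 12.5 / 1 = 12.5 cmH2O·s/L.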